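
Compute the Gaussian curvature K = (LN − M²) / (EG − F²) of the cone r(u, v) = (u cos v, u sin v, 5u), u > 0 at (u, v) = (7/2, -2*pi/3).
K = 0

Coefficients of the first fundamental form: E = 26, F = 0, G = u^2.
Coefficients of the second fundamental form: L = 0, M = 0, N = 5*sqrt(26)*u^2/(26*Abs(u)).
Assemble K = (LN − M²)/(EG − F²) = 0. At (u, v) = (7/2, -2*pi/3): K = 0.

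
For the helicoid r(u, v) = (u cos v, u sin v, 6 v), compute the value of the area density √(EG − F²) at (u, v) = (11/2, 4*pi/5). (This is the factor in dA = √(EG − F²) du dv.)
√(EG − F²)|_{(11/2, 4*pi/5)} = sqrt(265)/2

E = 1, F = 0, G = u^2 + 36, so EG − F² = u^2 + 36. Taking the positive square root: √(EG − F²) = sqrt(u^2 + 36). At (u, v) = (11/2, 4*pi/5): sqrt(265)/2.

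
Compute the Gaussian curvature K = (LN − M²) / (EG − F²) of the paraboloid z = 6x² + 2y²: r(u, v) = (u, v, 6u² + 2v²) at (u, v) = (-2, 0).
K = 48/332929

Coefficients of the first fundamental form: E = 144*u^2 + 1, F = 48*u*v, G = 16*v^2 + 1.
Coefficients of the second fundamental form: L = 12/sqrt(144*u^2 + 16*v^2 + 1), M = 0, N = 4/sqrt(144*u^2 + 16*v^2 + 1).
Assemble K = (LN − M²)/(EG − F²) = 48/(20736*u^4 + 4608*u^2*v^2 + 288*u^2 + 256*v^4 + 32*v^2 + 1). At (u, v) = (-2, 0): K = 48/332929.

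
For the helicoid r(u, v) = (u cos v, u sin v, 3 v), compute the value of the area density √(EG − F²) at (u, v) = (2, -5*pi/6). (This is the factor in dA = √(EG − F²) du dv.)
√(EG − F²)|_{(2, -5*pi/6)} = sqrt(13)

E = 1, F = 0, G = u^2 + 9, so EG − F² = u^2 + 9. Taking the positive square root: √(EG − F²) = sqrt(u^2 + 9). At (u, v) = (2, -5*pi/6): sqrt(13).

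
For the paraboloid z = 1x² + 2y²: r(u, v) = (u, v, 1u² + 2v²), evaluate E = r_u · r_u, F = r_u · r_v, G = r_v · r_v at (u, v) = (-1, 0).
E = 5;  F = 0;  G = 1

Partials: r_u = (1, 0, 2*u), r_v = (0, 1, 4*v). As functions of (u, v):
  E = r_u · r_u = 4*u^2 + 1,
  F = r_u · r_v = 8*u*v,
  G = r_v · r_v = 16*v^2 + 1.
Evaluating at (u, v) = (-1, 0): E = 5, F = 0, G = 1.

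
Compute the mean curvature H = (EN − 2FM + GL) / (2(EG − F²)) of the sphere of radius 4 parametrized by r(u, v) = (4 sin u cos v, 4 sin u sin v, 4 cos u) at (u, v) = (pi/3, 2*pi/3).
H = -1/4

With E = 16, F = 0, G = 16*sin(u)^2, L = -4*sin(u)/Abs(sin(u)), M = 0, N = -4*sin(u)^3/Abs(sin(u)), assemble
  H = (EN − 2FM + GL) / (2(EG − F²)) = -sin(u)/(4*Abs(sin(u))).
At (u, v) = (pi/3, 2*pi/3): H = -1/4.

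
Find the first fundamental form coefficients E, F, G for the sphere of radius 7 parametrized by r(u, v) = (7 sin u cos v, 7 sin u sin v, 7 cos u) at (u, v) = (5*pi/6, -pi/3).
E = 49;  F = 0;  G = 49/4

Partials: r_u = (7*cos(u)*cos(v), 7*sin(v)*cos(u), -7*sin(u)), r_v = (-7*sin(u)*sin(v), 7*sin(u)*cos(v), 0). As functions of (u, v):
  E = r_u · r_u = 49,
  F = r_u · r_v = 0,
  G = r_v · r_v = 49*sin(u)^2.
Evaluating at (u, v) = (5*pi/6, -pi/3): E = 49, F = 0, G = 49/4.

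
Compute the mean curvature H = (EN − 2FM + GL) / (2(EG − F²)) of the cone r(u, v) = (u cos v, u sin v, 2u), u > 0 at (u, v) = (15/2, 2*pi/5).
H = 2*sqrt(5)/75

With E = 5, F = 0, G = u^2, L = 0, M = 0, N = 2*sqrt(5)*u^2/(5*Abs(u)), assemble
  H = (EN − 2FM + GL) / (2(EG − F²)) = sqrt(5)/(5*Abs(u)).
At (u, v) = (15/2, 2*pi/5): H = 2*sqrt(5)/75.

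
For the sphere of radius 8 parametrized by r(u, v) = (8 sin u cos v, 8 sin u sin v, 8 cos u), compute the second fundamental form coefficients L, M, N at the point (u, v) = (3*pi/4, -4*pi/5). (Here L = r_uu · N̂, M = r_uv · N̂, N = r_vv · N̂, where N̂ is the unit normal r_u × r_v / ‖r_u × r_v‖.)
L = -8;  M = 0;  N = -4

Compute the unit normal N̂(u, v) = (sin(u)^2*cos(v)/Abs(sin(u)), sin(u)^2*sin(v)/Abs(sin(u)), sin(2*u)/(2*Abs(sin(u)))), and the second partials r_uu, r_uv, r_vv. Take dot products:
  L(u, v) = r_uu · N̂ = -8*sin(u)/Abs(sin(u)),
  M(u, v) = r_uv · N̂ = 0,
  N(u, v) = r_vv · N̂ = -8*sin(u)^3/Abs(sin(u)).
Evaluating at (u, v) = (3*pi/4, -4*pi/5):
  L = -8, M = 0, N = -4.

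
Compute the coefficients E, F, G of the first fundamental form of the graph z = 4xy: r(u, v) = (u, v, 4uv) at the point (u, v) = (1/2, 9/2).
E = 325;  F = 36;  G = 5

Partials: r_u = (1, 0, 4*v), r_v = (0, 1, 4*u). As functions of (u, v):
  E = r_u · r_u = 16*v^2 + 1,
  F = r_u · r_v = 16*u*v,
  G = r_v · r_v = 16*u^2 + 1.
Evaluating at (u, v) = (1/2, 9/2): E = 325, F = 36, G = 5.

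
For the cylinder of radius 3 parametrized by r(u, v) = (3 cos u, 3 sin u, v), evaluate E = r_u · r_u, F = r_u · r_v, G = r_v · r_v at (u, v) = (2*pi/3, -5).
E = 9;  F = 0;  G = 1

Partials: r_u = (-3*sin(u), 3*cos(u), 0), r_v = (0, 0, 1). As functions of (u, v):
  E = r_u · r_u = 9,
  F = r_u · r_v = 0,
  G = r_v · r_v = 1.
Evaluating at (u, v) = (2*pi/3, -5): E = 9, F = 0, G = 1.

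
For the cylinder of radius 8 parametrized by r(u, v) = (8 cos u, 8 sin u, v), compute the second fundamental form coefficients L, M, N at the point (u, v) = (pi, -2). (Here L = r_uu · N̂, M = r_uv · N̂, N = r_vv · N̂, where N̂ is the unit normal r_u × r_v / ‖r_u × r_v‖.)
L = -8;  M = 0;  N = 0

Compute the unit normal N̂(u, v) = (cos(u), sin(u), 0), and the second partials r_uu, r_uv, r_vv. Take dot products:
  L(u, v) = r_uu · N̂ = -8,
  M(u, v) = r_uv · N̂ = 0,
  N(u, v) = r_vv · N̂ = 0.
Evaluating at (u, v) = (pi, -2):
  L = -8, M = 0, N = 0.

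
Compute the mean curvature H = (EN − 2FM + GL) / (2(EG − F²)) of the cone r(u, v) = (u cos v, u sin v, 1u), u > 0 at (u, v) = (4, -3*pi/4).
H = sqrt(2)/16

With E = 2, F = 0, G = u^2, L = 0, M = 0, N = sqrt(2)*u^2/(2*Abs(u)), assemble
  H = (EN − 2FM + GL) / (2(EG − F²)) = sqrt(2)/(4*Abs(u)).
At (u, v) = (4, -3*pi/4): H = sqrt(2)/16.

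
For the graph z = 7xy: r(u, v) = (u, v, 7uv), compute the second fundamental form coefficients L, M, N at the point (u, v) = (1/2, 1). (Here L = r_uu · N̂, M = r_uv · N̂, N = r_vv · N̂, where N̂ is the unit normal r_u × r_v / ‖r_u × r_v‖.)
L = 0;  M = 14*sqrt(249)/249;  N = 0

Compute the unit normal N̂(u, v) = (-7*v/sqrt(49*u^2 + 49*v^2 + 1), -7*u/sqrt(49*u^2 + 49*v^2 + 1), 1/sqrt(49*u^2 + 49*v^2 + 1)), and the second partials r_uu, r_uv, r_vv. Take dot products:
  L(u, v) = r_uu · N̂ = 0,
  M(u, v) = r_uv · N̂ = 7/sqrt(49*u^2 + 49*v^2 + 1),
  N(u, v) = r_vv · N̂ = 0.
Evaluating at (u, v) = (1/2, 1):
  L = 0, M = 14*sqrt(249)/249, N = 0.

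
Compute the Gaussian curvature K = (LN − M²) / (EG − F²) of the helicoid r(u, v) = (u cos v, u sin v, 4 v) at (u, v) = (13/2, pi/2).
K = -256/54289

Coefficients of the first fundamental form: E = 1, F = 0, G = u^2 + 16.
Coefficients of the second fundamental form: L = 0, M = -4/sqrt(u^2 + 16), N = 0.
Assemble K = (LN − M²)/(EG − F²) = -16/(u^2 + 16)^2. At (u, v) = (13/2, pi/2): K = -256/54289.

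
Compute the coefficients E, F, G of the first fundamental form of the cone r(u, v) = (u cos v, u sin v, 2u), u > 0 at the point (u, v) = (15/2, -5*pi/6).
E = 5;  F = 0;  G = 225/4

Partials: r_u = (cos(v), sin(v), 2), r_v = (-u*sin(v), u*cos(v), 0). As functions of (u, v):
  E = r_u · r_u = 5,
  F = r_u · r_v = 0,
  G = r_v · r_v = u^2.
Evaluating at (u, v) = (15/2, -5*pi/6): E = 5, F = 0, G = 225/4.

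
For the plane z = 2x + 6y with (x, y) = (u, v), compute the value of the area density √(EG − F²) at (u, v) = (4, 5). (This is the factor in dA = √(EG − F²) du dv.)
√(EG − F²)|_{(4, 5)} = sqrt(41)

E = 5, F = 12, G = 37, so EG − F² = 41. Taking the positive square root: √(EG − F²) = sqrt(41). At (u, v) = (4, 5): sqrt(41).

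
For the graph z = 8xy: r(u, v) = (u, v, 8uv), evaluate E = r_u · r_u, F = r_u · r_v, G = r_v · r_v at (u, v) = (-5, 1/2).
E = 17;  F = -160;  G = 1601

Partials: r_u = (1, 0, 8*v), r_v = (0, 1, 8*u). As functions of (u, v):
  E = r_u · r_u = 64*v^2 + 1,
  F = r_u · r_v = 64*u*v,
  G = r_v · r_v = 64*u^2 + 1.
Evaluating at (u, v) = (-5, 1/2): E = 17, F = -160, G = 1601.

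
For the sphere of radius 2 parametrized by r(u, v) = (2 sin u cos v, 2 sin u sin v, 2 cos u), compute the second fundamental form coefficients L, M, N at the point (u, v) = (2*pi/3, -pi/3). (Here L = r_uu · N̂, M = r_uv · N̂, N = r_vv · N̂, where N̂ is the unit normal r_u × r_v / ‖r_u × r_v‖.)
L = -2;  M = 0;  N = -3/2

Compute the unit normal N̂(u, v) = (sin(u)^2*cos(v)/Abs(sin(u)), sin(u)^2*sin(v)/Abs(sin(u)), sin(2*u)/(2*Abs(sin(u)))), and the second partials r_uu, r_uv, r_vv. Take dot products:
  L(u, v) = r_uu · N̂ = -2*sin(u)/Abs(sin(u)),
  M(u, v) = r_uv · N̂ = 0,
  N(u, v) = r_vv · N̂ = -2*sin(u)^3/Abs(sin(u)).
Evaluating at (u, v) = (2*pi/3, -pi/3):
  L = -2, M = 0, N = -3/2.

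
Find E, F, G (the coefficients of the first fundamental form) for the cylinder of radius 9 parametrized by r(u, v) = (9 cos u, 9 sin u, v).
E = 81;  F = 0;  G = 1

Compute partials: r_u = (-9*sin(u), 9*cos(u), 0), r_v = (0, 0, 1). Then
  E = r_u · r_u = 81,
  F = r_u · r_v = 0,
  G = r_v · r_v = 1.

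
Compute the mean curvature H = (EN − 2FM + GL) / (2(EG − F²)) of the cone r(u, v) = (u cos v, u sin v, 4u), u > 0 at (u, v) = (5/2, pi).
H = 4*sqrt(17)/85

With E = 17, F = 0, G = u^2, L = 0, M = 0, N = 4*sqrt(17)*u^2/(17*Abs(u)), assemble
  H = (EN − 2FM + GL) / (2(EG − F²)) = 2*sqrt(17)/(17*Abs(u)).
At (u, v) = (5/2, pi): H = 4*sqrt(17)/85.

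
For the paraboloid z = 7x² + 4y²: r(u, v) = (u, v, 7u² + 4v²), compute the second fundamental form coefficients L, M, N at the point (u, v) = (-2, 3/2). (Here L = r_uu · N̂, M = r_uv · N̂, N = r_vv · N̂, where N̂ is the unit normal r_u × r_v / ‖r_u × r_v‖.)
L = 14*sqrt(929)/929;  M = 0;  N = 8*sqrt(929)/929

Compute the unit normal N̂(u, v) = (-14*u/sqrt(196*u^2 + 64*v^2 + 1), -8*v/sqrt(196*u^2 + 64*v^2 + 1), 1/sqrt(196*u^2 + 64*v^2 + 1)), and the second partials r_uu, r_uv, r_vv. Take dot products:
  L(u, v) = r_uu · N̂ = 14/sqrt(196*u^2 + 64*v^2 + 1),
  M(u, v) = r_uv · N̂ = 0,
  N(u, v) = r_vv · N̂ = 8/sqrt(196*u^2 + 64*v^2 + 1).
Evaluating at (u, v) = (-2, 3/2):
  L = 14*sqrt(929)/929, M = 0, N = 8*sqrt(929)/929.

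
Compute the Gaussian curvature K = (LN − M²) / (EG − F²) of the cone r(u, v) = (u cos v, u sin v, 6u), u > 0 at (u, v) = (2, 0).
K = 0

Coefficients of the first fundamental form: E = 37, F = 0, G = u^2.
Coefficients of the second fundamental form: L = 0, M = 0, N = 6*sqrt(37)*u^2/(37*Abs(u)).
Assemble K = (LN − M²)/(EG − F²) = 0. At (u, v) = (2, 0): K = 0.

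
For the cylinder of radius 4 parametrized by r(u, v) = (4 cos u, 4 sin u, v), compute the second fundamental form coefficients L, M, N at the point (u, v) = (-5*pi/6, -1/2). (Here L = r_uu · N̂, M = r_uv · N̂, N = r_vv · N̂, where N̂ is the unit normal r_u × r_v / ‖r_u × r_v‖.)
L = -4;  M = 0;  N = 0

Compute the unit normal N̂(u, v) = (cos(u), sin(u), 0), and the second partials r_uu, r_uv, r_vv. Take dot products:
  L(u, v) = r_uu · N̂ = -4,
  M(u, v) = r_uv · N̂ = 0,
  N(u, v) = r_vv · N̂ = 0.
Evaluating at (u, v) = (-5*pi/6, -1/2):
  L = -4, M = 0, N = 0.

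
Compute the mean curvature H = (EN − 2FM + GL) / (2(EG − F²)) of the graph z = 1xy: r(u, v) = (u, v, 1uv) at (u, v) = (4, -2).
H = 8*sqrt(21)/441

With E = v^2 + 1, F = u*v, G = u^2 + 1, L = 0, M = 1/sqrt(u^2 + v^2 + 1), N = 0, assemble
  H = (EN − 2FM + GL) / (2(EG − F²)) = -u*v/(u^2 + v^2 + 1)^(3/2).
At (u, v) = (4, -2): H = 8*sqrt(21)/441.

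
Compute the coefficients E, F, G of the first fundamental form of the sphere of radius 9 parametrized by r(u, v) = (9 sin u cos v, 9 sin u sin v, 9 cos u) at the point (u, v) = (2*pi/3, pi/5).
E = 81;  F = 0;  G = 243/4

Partials: r_u = (9*cos(u)*cos(v), 9*sin(v)*cos(u), -9*sin(u)), r_v = (-9*sin(u)*sin(v), 9*sin(u)*cos(v), 0). As functions of (u, v):
  E = r_u · r_u = 81,
  F = r_u · r_v = 0,
  G = r_v · r_v = 81*sin(u)^2.
Evaluating at (u, v) = (2*pi/3, pi/5): E = 81, F = 0, G = 243/4.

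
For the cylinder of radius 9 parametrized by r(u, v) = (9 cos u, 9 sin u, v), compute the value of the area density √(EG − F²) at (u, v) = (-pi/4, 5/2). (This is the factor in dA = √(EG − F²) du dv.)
√(EG − F²)|_{(-pi/4, 5/2)} = 9

E = 81, F = 0, G = 1, so EG − F² = 81. Taking the positive square root: √(EG − F²) = 9. At (u, v) = (-pi/4, 5/2): 9.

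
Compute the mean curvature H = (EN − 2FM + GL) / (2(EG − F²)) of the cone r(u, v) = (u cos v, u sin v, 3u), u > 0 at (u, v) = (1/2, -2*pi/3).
H = 3*sqrt(10)/10

With E = 10, F = 0, G = u^2, L = 0, M = 0, N = 3*sqrt(10)*u^2/(10*Abs(u)), assemble
  H = (EN − 2FM + GL) / (2(EG − F²)) = 3*sqrt(10)/(20*Abs(u)).
At (u, v) = (1/2, -2*pi/3): H = 3*sqrt(10)/10.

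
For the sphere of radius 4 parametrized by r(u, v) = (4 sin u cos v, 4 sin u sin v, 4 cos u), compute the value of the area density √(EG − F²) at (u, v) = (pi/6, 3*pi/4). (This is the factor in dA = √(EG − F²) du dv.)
√(EG − F²)|_{(pi/6, 3*pi/4)} = 8

E = 16, F = 0, G = 16*sin(u)^2, so EG − F² = 256*sin(u)^2. Taking the positive square root: √(EG − F²) = 16*Abs(sin(u)). At (u, v) = (pi/6, 3*pi/4): 8.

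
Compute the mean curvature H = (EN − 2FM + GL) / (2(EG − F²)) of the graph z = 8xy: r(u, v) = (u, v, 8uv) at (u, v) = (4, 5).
H = -2048*sqrt(105)/275625

With E = 64*v^2 + 1, F = 64*u*v, G = 64*u^2 + 1, L = 0, M = 8/sqrt(64*u^2 + 64*v^2 + 1), N = 0, assemble
  H = (EN − 2FM + GL) / (2(EG − F²)) = -512*u*v/(64*u^2 + 64*v^2 + 1)^(3/2).
At (u, v) = (4, 5): H = -2048*sqrt(105)/275625.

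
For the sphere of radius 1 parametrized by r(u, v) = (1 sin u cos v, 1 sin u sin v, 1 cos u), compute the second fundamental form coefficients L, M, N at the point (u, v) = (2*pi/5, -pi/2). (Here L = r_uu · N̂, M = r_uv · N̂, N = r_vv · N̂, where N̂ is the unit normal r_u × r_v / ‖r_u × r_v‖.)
L = -1;  M = 0;  N = -5/8 - sqrt(5)/8

Compute the unit normal N̂(u, v) = (sin(u)^2*cos(v)/Abs(sin(u)), sin(u)^2*sin(v)/Abs(sin(u)), sin(2*u)/(2*Abs(sin(u)))), and the second partials r_uu, r_uv, r_vv. Take dot products:
  L(u, v) = r_uu · N̂ = -sin(u)/Abs(sin(u)),
  M(u, v) = r_uv · N̂ = 0,
  N(u, v) = r_vv · N̂ = -sin(u)^3/Abs(sin(u)).
Evaluating at (u, v) = (2*pi/5, -pi/2):
  L = -1, M = 0, N = -5/8 - sqrt(5)/8.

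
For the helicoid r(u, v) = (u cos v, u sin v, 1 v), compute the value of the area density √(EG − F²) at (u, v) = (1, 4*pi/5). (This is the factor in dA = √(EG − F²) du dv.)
√(EG − F²)|_{(1, 4*pi/5)} = sqrt(2)

E = 1, F = 0, G = u^2 + 1, so EG − F² = u^2 + 1. Taking the positive square root: √(EG − F²) = sqrt(u^2 + 1). At (u, v) = (1, 4*pi/5): sqrt(2).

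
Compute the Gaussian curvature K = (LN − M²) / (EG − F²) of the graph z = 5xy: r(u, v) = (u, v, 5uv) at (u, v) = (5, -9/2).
K = -400/20511841

Coefficients of the first fundamental form: E = 25*v^2 + 1, F = 25*u*v, G = 25*u^2 + 1.
Coefficients of the second fundamental form: L = 0, M = 5/sqrt(25*u^2 + 25*v^2 + 1), N = 0.
Assemble K = (LN − M²)/(EG − F²) = -25/(625*u^4 + 1250*u^2*v^2 + 50*u^2 + 625*v^4 + 50*v^2 + 1). At (u, v) = (5, -9/2): K = -400/20511841.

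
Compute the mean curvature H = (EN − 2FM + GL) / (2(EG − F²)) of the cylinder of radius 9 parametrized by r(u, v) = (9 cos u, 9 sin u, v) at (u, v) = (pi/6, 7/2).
H = -1/18

With E = 81, F = 0, G = 1, L = -9, M = 0, N = 0, assemble
  H = (EN − 2FM + GL) / (2(EG − F²)) = -1/18.
At (u, v) = (pi/6, 7/2): H = -1/18.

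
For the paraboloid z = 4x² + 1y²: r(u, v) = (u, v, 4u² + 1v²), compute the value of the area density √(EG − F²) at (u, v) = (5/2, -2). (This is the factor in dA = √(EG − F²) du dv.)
√(EG − F²)|_{(5/2, -2)} = sqrt(417)

E = 64*u^2 + 1, F = 16*u*v, G = 4*v^2 + 1, so EG − F² = 64*u^2 + 4*v^2 + 1. Taking the positive square root: √(EG − F²) = sqrt(64*u^2 + 4*v^2 + 1). At (u, v) = (5/2, -2): sqrt(417).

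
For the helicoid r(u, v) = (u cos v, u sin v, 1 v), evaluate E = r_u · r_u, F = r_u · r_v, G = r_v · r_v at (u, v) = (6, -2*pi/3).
E = 1;  F = 0;  G = 37

Partials: r_u = (cos(v), sin(v), 0), r_v = (-u*sin(v), u*cos(v), 1). As functions of (u, v):
  E = r_u · r_u = 1,
  F = r_u · r_v = 0,
  G = r_v · r_v = u^2 + 1.
Evaluating at (u, v) = (6, -2*pi/3): E = 1, F = 0, G = 37.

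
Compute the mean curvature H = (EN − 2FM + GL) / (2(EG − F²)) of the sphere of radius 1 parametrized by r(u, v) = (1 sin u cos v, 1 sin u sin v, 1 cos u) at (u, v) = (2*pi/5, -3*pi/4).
H = -1

With E = 1, F = 0, G = sin(u)^2, L = -sin(u)/Abs(sin(u)), M = 0, N = -sin(u)^3/Abs(sin(u)), assemble
  H = (EN − 2FM + GL) / (2(EG − F²)) = -sin(u)/Abs(sin(u)).
At (u, v) = (2*pi/5, -3*pi/4): H = -1.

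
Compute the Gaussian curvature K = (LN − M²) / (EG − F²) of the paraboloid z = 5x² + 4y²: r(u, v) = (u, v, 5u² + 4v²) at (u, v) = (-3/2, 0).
K = 20/12769

Coefficients of the first fundamental form: E = 100*u^2 + 1, F = 80*u*v, G = 64*v^2 + 1.
Coefficients of the second fundamental form: L = 10/sqrt(100*u^2 + 64*v^2 + 1), M = 0, N = 8/sqrt(100*u^2 + 64*v^2 + 1).
Assemble K = (LN − M²)/(EG − F²) = 80/(10000*u^4 + 12800*u^2*v^2 + 200*u^2 + 4096*v^4 + 128*v^2 + 1). At (u, v) = (-3/2, 0): K = 20/12769.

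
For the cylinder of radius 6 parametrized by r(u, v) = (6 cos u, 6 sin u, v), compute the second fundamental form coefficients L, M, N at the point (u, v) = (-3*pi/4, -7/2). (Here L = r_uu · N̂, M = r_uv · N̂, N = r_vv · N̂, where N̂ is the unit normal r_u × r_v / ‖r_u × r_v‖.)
L = -6;  M = 0;  N = 0

Compute the unit normal N̂(u, v) = (cos(u), sin(u), 0), and the second partials r_uu, r_uv, r_vv. Take dot products:
  L(u, v) = r_uu · N̂ = -6,
  M(u, v) = r_uv · N̂ = 0,
  N(u, v) = r_vv · N̂ = 0.
Evaluating at (u, v) = (-3*pi/4, -7/2):
  L = -6, M = 0, N = 0.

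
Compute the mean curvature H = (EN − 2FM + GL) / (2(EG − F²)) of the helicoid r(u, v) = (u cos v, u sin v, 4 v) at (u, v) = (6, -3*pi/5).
H = 0

With E = 1, F = 0, G = u^2 + 16, L = 0, M = -4/sqrt(u^2 + 16), N = 0, assemble
  H = (EN − 2FM + GL) / (2(EG − F²)) = 0.
At (u, v) = (6, -3*pi/5): H = 0.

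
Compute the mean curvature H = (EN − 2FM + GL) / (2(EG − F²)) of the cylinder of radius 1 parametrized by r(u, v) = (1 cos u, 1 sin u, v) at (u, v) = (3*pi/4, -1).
H = -1/2

With E = 1, F = 0, G = 1, L = -1, M = 0, N = 0, assemble
  H = (EN − 2FM + GL) / (2(EG − F²)) = -1/2.
At (u, v) = (3*pi/4, -1): H = -1/2.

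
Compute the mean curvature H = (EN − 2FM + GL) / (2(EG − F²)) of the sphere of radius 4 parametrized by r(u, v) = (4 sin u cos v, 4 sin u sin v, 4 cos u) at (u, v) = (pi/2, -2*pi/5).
H = -1/4

With E = 16, F = 0, G = 16*sin(u)^2, L = -4*sin(u)/Abs(sin(u)), M = 0, N = -4*sin(u)^3/Abs(sin(u)), assemble
  H = (EN − 2FM + GL) / (2(EG − F²)) = -sin(u)/(4*Abs(sin(u))).
At (u, v) = (pi/2, -2*pi/5): H = -1/4.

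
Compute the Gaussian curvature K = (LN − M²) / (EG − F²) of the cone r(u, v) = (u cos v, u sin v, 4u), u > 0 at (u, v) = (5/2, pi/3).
K = 0

Coefficients of the first fundamental form: E = 17, F = 0, G = u^2.
Coefficients of the second fundamental form: L = 0, M = 0, N = 4*sqrt(17)*u^2/(17*Abs(u)).
Assemble K = (LN − M²)/(EG − F²) = 0. At (u, v) = (5/2, pi/3): K = 0.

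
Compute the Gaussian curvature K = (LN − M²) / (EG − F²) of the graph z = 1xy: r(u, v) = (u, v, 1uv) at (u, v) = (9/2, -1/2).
K = -4/1849

Coefficients of the first fundamental form: E = v^2 + 1, F = u*v, G = u^2 + 1.
Coefficients of the second fundamental form: L = 0, M = 1/sqrt(u^2 + v^2 + 1), N = 0.
Assemble K = (LN − M²)/(EG − F²) = 1/((u^2*v^2 - (u^2 + 1)*(v^2 + 1))*(u^2 + v^2 + 1)). At (u, v) = (9/2, -1/2): K = -4/1849.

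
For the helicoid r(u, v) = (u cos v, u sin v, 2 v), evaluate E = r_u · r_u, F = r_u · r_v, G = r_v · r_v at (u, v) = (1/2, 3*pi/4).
E = 1;  F = 0;  G = 17/4

Partials: r_u = (cos(v), sin(v), 0), r_v = (-u*sin(v), u*cos(v), 2). As functions of (u, v):
  E = r_u · r_u = 1,
  F = r_u · r_v = 0,
  G = r_v · r_v = u^2 + 4.
Evaluating at (u, v) = (1/2, 3*pi/4): E = 1, F = 0, G = 17/4.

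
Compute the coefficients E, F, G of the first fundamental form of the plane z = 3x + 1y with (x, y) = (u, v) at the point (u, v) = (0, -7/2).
E = 10;  F = 3;  G = 2

Partials: r_u = (1, 0, 3), r_v = (0, 1, 1). As functions of (u, v):
  E = r_u · r_u = 10,
  F = r_u · r_v = 3,
  G = r_v · r_v = 2.
Evaluating at (u, v) = (0, -7/2): E = 10, F = 3, G = 2.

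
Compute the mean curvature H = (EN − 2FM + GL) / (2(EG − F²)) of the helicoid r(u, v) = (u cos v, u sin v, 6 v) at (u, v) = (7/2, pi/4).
H = 0

With E = 1, F = 0, G = u^2 + 36, L = 0, M = -6/sqrt(u^2 + 36), N = 0, assemble
  H = (EN − 2FM + GL) / (2(EG − F²)) = 0.
At (u, v) = (7/2, pi/4): H = 0.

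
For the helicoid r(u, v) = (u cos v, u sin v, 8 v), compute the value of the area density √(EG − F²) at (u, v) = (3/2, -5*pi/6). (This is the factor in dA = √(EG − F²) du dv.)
√(EG − F²)|_{(3/2, -5*pi/6)} = sqrt(265)/2

E = 1, F = 0, G = u^2 + 64, so EG − F² = u^2 + 64. Taking the positive square root: √(EG − F²) = sqrt(u^2 + 64). At (u, v) = (3/2, -5*pi/6): sqrt(265)/2.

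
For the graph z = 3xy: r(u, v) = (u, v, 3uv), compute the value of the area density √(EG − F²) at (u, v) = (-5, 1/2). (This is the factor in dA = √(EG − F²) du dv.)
√(EG − F²)|_{(-5, 1/2)} = sqrt(913)/2

E = 9*v^2 + 1, F = 9*u*v, G = 9*u^2 + 1, so EG − F² = 9*u^2 + 9*v^2 + 1. Taking the positive square root: √(EG − F²) = sqrt(9*u^2 + 9*v^2 + 1). At (u, v) = (-5, 1/2): sqrt(913)/2.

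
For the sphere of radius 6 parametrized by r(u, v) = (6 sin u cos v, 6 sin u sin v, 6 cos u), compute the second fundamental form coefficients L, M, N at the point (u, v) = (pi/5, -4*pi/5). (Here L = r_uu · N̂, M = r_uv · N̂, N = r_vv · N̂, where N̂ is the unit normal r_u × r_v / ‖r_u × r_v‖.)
L = -6;  M = 0;  N = -15/4 + 3*sqrt(5)/4

Compute the unit normal N̂(u, v) = (sin(u)^2*cos(v)/Abs(sin(u)), sin(u)^2*sin(v)/Abs(sin(u)), sin(2*u)/(2*Abs(sin(u)))), and the second partials r_uu, r_uv, r_vv. Take dot products:
  L(u, v) = r_uu · N̂ = -6*sin(u)/Abs(sin(u)),
  M(u, v) = r_uv · N̂ = 0,
  N(u, v) = r_vv · N̂ = -6*sin(u)^3/Abs(sin(u)).
Evaluating at (u, v) = (pi/5, -4*pi/5):
  L = -6, M = 0, N = -15/4 + 3*sqrt(5)/4.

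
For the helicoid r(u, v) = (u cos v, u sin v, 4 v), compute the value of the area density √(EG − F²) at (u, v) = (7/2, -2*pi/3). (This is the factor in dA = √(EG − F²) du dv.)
√(EG − F²)|_{(7/2, -2*pi/3)} = sqrt(113)/2

E = 1, F = 0, G = u^2 + 16, so EG − F² = u^2 + 16. Taking the positive square root: √(EG − F²) = sqrt(u^2 + 16). At (u, v) = (7/2, -2*pi/3): sqrt(113)/2.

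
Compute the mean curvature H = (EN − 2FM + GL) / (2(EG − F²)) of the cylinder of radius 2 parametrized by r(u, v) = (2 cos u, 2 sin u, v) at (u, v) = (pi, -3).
H = -1/4

With E = 4, F = 0, G = 1, L = -2, M = 0, N = 0, assemble
  H = (EN − 2FM + GL) / (2(EG − F²)) = -1/4.
At (u, v) = (pi, -3): H = -1/4.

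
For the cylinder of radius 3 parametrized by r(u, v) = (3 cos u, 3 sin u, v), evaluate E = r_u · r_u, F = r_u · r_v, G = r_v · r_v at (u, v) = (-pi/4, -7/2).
E = 9;  F = 0;  G = 1

Partials: r_u = (-3*sin(u), 3*cos(u), 0), r_v = (0, 0, 1). As functions of (u, v):
  E = r_u · r_u = 9,
  F = r_u · r_v = 0,
  G = r_v · r_v = 1.
Evaluating at (u, v) = (-pi/4, -7/2): E = 9, F = 0, G = 1.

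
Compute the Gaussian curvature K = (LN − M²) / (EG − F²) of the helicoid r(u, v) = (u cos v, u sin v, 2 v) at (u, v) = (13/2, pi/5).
K = -64/34225

Coefficients of the first fundamental form: E = 1, F = 0, G = u^2 + 4.
Coefficients of the second fundamental form: L = 0, M = -2/sqrt(u^2 + 4), N = 0.
Assemble K = (LN − M²)/(EG − F²) = -4/(u^2 + 4)^2. At (u, v) = (13/2, pi/5): K = -64/34225.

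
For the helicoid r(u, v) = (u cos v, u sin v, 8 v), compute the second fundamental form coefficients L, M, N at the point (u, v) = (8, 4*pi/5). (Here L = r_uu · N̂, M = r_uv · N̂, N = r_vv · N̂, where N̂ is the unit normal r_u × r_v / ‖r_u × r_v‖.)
L = 0;  M = -sqrt(2)/2;  N = 0

Compute the unit normal N̂(u, v) = (8*sin(v)/sqrt(u^2 + 64), -8*cos(v)/sqrt(u^2 + 64), u/sqrt(u^2 + 64)), and the second partials r_uu, r_uv, r_vv. Take dot products:
  L(u, v) = r_uu · N̂ = 0,
  M(u, v) = r_uv · N̂ = -8/sqrt(u^2 + 64),
  N(u, v) = r_vv · N̂ = 0.
Evaluating at (u, v) = (8, 4*pi/5):
  L = 0, M = -sqrt(2)/2, N = 0.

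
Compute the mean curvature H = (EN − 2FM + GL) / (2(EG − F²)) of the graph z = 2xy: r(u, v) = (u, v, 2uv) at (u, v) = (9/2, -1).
H = 9*sqrt(86)/1849

With E = 4*v^2 + 1, F = 4*u*v, G = 4*u^2 + 1, L = 0, M = 2/sqrt(4*u^2 + 4*v^2 + 1), N = 0, assemble
  H = (EN − 2FM + GL) / (2(EG − F²)) = -8*u*v/(4*u^2 + 4*v^2 + 1)^(3/2).
At (u, v) = (9/2, -1): H = 9*sqrt(86)/1849.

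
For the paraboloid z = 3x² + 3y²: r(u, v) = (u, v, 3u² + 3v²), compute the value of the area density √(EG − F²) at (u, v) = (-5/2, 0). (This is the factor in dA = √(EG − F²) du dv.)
√(EG − F²)|_{(-5/2, 0)} = sqrt(226)

E = 36*u^2 + 1, F = 36*u*v, G = 36*v^2 + 1, so EG − F² = 36*u^2 + 36*v^2 + 1. Taking the positive square root: √(EG − F²) = sqrt(36*u^2 + 36*v^2 + 1). At (u, v) = (-5/2, 0): sqrt(226).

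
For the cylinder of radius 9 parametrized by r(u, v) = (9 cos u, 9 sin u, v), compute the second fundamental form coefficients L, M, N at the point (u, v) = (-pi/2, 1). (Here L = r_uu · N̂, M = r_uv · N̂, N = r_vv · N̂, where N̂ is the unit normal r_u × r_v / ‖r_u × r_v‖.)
L = -9;  M = 0;  N = 0

Compute the unit normal N̂(u, v) = (cos(u), sin(u), 0), and the second partials r_uu, r_uv, r_vv. Take dot products:
  L(u, v) = r_uu · N̂ = -9,
  M(u, v) = r_uv · N̂ = 0,
  N(u, v) = r_vv · N̂ = 0.
Evaluating at (u, v) = (-pi/2, 1):
  L = -9, M = 0, N = 0.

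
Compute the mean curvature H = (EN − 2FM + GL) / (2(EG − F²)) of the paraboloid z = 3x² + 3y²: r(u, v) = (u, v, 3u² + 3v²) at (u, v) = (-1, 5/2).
H = 789*sqrt(262)/68644

With E = 36*u^2 + 1, F = 36*u*v, G = 36*v^2 + 1, L = 6/sqrt(36*u^2 + 36*v^2 + 1), M = 0, N = 6/sqrt(36*u^2 + 36*v^2 + 1), assemble
  H = (EN − 2FM + GL) / (2(EG − F²)) = 6*(18*u^2 + 18*v^2 + 1)/(36*u^2 + 36*v^2 + 1)^(3/2).
At (u, v) = (-1, 5/2): H = 789*sqrt(262)/68644.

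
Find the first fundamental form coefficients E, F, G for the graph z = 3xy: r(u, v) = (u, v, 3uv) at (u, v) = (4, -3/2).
E = 85/4;  F = -54;  G = 145

Partials: r_u = (1, 0, 3*v), r_v = (0, 1, 3*u). As functions of (u, v):
  E = r_u · r_u = 9*v^2 + 1,
  F = r_u · r_v = 9*u*v,
  G = r_v · r_v = 9*u^2 + 1.
Evaluating at (u, v) = (4, -3/2): E = 85/4, F = -54, G = 145.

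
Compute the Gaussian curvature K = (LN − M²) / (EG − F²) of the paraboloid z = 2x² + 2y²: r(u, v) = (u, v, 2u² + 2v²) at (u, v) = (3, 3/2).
K = 16/32761

Coefficients of the first fundamental form: E = 16*u^2 + 1, F = 16*u*v, G = 16*v^2 + 1.
Coefficients of the second fundamental form: L = 4/sqrt(16*u^2 + 16*v^2 + 1), M = 0, N = 4/sqrt(16*u^2 + 16*v^2 + 1).
Assemble K = (LN − M²)/(EG − F²) = 16/(256*u^4 + 512*u^2*v^2 + 32*u^2 + 256*v^4 + 32*v^2 + 1). At (u, v) = (3, 3/2): K = 16/32761.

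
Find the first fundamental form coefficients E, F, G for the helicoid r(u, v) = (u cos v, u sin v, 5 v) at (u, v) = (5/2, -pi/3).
E = 1;  F = 0;  G = 125/4

Partials: r_u = (cos(v), sin(v), 0), r_v = (-u*sin(v), u*cos(v), 5). As functions of (u, v):
  E = r_u · r_u = 1,
  F = r_u · r_v = 0,
  G = r_v · r_v = u^2 + 25.
Evaluating at (u, v) = (5/2, -pi/3): E = 1, F = 0, G = 125/4.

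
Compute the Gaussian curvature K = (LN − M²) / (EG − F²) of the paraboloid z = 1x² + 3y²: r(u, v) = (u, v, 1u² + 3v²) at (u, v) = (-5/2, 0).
K = 3/169

Coefficients of the first fundamental form: E = 4*u^2 + 1, F = 12*u*v, G = 36*v^2 + 1.
Coefficients of the second fundamental form: L = 2/sqrt(4*u^2 + 36*v^2 + 1), M = 0, N = 6/sqrt(4*u^2 + 36*v^2 + 1).
Assemble K = (LN − M²)/(EG − F²) = 12/(16*u^4 + 288*u^2*v^2 + 8*u^2 + 1296*v^4 + 72*v^2 + 1). At (u, v) = (-5/2, 0): K = 3/169.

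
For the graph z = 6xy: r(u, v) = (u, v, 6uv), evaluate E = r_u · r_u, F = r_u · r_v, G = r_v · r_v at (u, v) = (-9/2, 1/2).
E = 10;  F = -81;  G = 730

Partials: r_u = (1, 0, 6*v), r_v = (0, 1, 6*u). As functions of (u, v):
  E = r_u · r_u = 36*v^2 + 1,
  F = r_u · r_v = 36*u*v,
  G = r_v · r_v = 36*u^2 + 1.
Evaluating at (u, v) = (-9/2, 1/2): E = 10, F = -81, G = 730.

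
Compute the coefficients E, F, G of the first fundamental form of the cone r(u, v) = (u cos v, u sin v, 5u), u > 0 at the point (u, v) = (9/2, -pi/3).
E = 26;  F = 0;  G = 81/4

Partials: r_u = (cos(v), sin(v), 5), r_v = (-u*sin(v), u*cos(v), 0). As functions of (u, v):
  E = r_u · r_u = 26,
  F = r_u · r_v = 0,
  G = r_v · r_v = u^2.
Evaluating at (u, v) = (9/2, -pi/3): E = 26, F = 0, G = 81/4.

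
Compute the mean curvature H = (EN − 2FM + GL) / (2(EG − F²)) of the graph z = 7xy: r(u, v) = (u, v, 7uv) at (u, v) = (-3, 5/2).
H = 20580*sqrt(2993)/8958049

With E = 49*v^2 + 1, F = 49*u*v, G = 49*u^2 + 1, L = 0, M = 7/sqrt(49*u^2 + 49*v^2 + 1), N = 0, assemble
  H = (EN − 2FM + GL) / (2(EG − F²)) = -343*u*v/(49*u^2 + 49*v^2 + 1)^(3/2).
At (u, v) = (-3, 5/2): H = 20580*sqrt(2993)/8958049.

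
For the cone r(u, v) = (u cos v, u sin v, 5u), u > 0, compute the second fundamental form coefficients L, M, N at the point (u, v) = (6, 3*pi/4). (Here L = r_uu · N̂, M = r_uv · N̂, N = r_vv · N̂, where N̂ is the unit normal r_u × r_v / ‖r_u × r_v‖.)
L = 0;  M = 0;  N = 15*sqrt(26)/13

Compute the unit normal N̂(u, v) = (-5*sqrt(26)*u*cos(v)/(26*Abs(u)), -5*sqrt(26)*u*sin(v)/(26*Abs(u)), sqrt(26)*u/(26*Abs(u))), and the second partials r_uu, r_uv, r_vv. Take dot products:
  L(u, v) = r_uu · N̂ = 0,
  M(u, v) = r_uv · N̂ = 0,
  N(u, v) = r_vv · N̂ = 5*sqrt(26)*u^2/(26*Abs(u)).
Evaluating at (u, v) = (6, 3*pi/4):
  L = 0, M = 0, N = 15*sqrt(26)/13.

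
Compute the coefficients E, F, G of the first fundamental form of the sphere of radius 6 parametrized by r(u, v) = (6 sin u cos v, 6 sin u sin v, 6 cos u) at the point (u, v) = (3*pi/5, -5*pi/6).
E = 36;  F = 0;  G = 9*sqrt(5)/2 + 45/2

Partials: r_u = (6*cos(u)*cos(v), 6*sin(v)*cos(u), -6*sin(u)), r_v = (-6*sin(u)*sin(v), 6*sin(u)*cos(v), 0). As functions of (u, v):
  E = r_u · r_u = 36,
  F = r_u · r_v = 0,
  G = r_v · r_v = 36*sin(u)^2.
Evaluating at (u, v) = (3*pi/5, -5*pi/6): E = 36, F = 0, G = 9*sqrt(5)/2 + 45/2.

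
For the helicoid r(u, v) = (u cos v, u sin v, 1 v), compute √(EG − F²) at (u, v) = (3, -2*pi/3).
√(EG − F²)|_{(3, -2*pi/3)} = sqrt(10)

E = 1, F = 0, G = u^2 + 1; EG − F² = u^2 + 1; √(EG − F²) = sqrt(u^2 + 1). At the given point: sqrt(10).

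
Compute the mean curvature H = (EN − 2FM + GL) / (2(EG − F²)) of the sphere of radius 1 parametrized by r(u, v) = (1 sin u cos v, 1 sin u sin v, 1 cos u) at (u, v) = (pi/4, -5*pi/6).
H = -1

With E = 1, F = 0, G = sin(u)^2, L = -sin(u)/Abs(sin(u)), M = 0, N = -sin(u)^3/Abs(sin(u)), assemble
  H = (EN − 2FM + GL) / (2(EG − F²)) = -sin(u)/Abs(sin(u)).
At (u, v) = (pi/4, -5*pi/6): H = -1.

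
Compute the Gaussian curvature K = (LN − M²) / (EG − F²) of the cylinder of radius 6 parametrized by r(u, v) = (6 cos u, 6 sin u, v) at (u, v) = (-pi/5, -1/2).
K = 0

Coefficients of the first fundamental form: E = 36, F = 0, G = 1.
Coefficients of the second fundamental form: L = -6, M = 0, N = 0.
Assemble K = (LN − M²)/(EG − F²) = 0. At (u, v) = (-pi/5, -1/2): K = 0.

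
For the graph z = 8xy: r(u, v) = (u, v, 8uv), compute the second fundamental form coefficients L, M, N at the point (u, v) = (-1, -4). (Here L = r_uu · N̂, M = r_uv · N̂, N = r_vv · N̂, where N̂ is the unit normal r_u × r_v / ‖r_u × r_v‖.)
L = 0;  M = 8/33;  N = 0

Compute the unit normal N̂(u, v) = (-8*v/sqrt(64*u^2 + 64*v^2 + 1), -8*u/sqrt(64*u^2 + 64*v^2 + 1), 1/sqrt(64*u^2 + 64*v^2 + 1)), and the second partials r_uu, r_uv, r_vv. Take dot products:
  L(u, v) = r_uu · N̂ = 0,
  M(u, v) = r_uv · N̂ = 8/sqrt(64*u^2 + 64*v^2 + 1),
  N(u, v) = r_vv · N̂ = 0.
Evaluating at (u, v) = (-1, -4):
  L = 0, M = 8/33, N = 0.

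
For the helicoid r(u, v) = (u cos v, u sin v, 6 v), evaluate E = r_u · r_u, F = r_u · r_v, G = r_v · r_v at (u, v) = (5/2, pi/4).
E = 1;  F = 0;  G = 169/4

Partials: r_u = (cos(v), sin(v), 0), r_v = (-u*sin(v), u*cos(v), 6). As functions of (u, v):
  E = r_u · r_u = 1,
  F = r_u · r_v = 0,
  G = r_v · r_v = u^2 + 36.
Evaluating at (u, v) = (5/2, pi/4): E = 1, F = 0, G = 169/4.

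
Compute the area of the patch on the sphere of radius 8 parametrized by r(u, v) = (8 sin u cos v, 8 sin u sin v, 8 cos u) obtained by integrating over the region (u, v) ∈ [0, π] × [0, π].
Area = 128*pi

Area = ∫∫ √(EG − F²) du dv with √(EG − F²) = 64*Abs(sin(u)). Integrating over [0, π] × [0, π] gives 128*pi.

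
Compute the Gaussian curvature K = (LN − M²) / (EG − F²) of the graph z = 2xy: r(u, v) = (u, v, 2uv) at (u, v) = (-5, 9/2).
K = -1/8281

Coefficients of the first fundamental form: E = 4*v^2 + 1, F = 4*u*v, G = 4*u^2 + 1.
Coefficients of the second fundamental form: L = 0, M = 2/sqrt(4*u^2 + 4*v^2 + 1), N = 0.
Assemble K = (LN − M²)/(EG − F²) = -4/(16*u^4 + 32*u^2*v^2 + 8*u^2 + 16*v^4 + 8*v^2 + 1). At (u, v) = (-5, 9/2): K = -1/8281.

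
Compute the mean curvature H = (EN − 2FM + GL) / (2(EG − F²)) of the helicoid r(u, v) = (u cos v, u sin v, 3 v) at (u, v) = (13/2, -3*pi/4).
H = 0

With E = 1, F = 0, G = u^2 + 9, L = 0, M = -3/sqrt(u^2 + 9), N = 0, assemble
  H = (EN − 2FM + GL) / (2(EG − F²)) = 0.
At (u, v) = (13/2, -3*pi/4): H = 0.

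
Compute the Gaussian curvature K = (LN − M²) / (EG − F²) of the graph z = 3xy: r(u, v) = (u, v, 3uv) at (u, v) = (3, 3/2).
K = -144/167281

Coefficients of the first fundamental form: E = 9*v^2 + 1, F = 9*u*v, G = 9*u^2 + 1.
Coefficients of the second fundamental form: L = 0, M = 3/sqrt(9*u^2 + 9*v^2 + 1), N = 0.
Assemble K = (LN − M²)/(EG − F²) = -9/(81*u^4 + 162*u^2*v^2 + 18*u^2 + 81*v^4 + 18*v^2 + 1). At (u, v) = (3, 3/2): K = -144/167281.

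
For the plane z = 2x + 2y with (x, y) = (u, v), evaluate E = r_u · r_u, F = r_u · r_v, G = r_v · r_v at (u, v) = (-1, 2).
E = 5;  F = 4;  G = 5

Partials: r_u = (1, 0, 2), r_v = (0, 1, 2). As functions of (u, v):
  E = r_u · r_u = 5,
  F = r_u · r_v = 4,
  G = r_v · r_v = 5.
Evaluating at (u, v) = (-1, 2): E = 5, F = 4, G = 5.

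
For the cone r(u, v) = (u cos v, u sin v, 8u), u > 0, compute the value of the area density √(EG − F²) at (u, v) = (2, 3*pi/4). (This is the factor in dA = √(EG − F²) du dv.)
√(EG − F²)|_{(2, 3*pi/4)} = 2*sqrt(65)

E = 65, F = 0, G = u^2, so EG − F² = 65*u^2. Taking the positive square root: √(EG − F²) = sqrt(65)*Abs(u). At (u, v) = (2, 3*pi/4): 2*sqrt(65).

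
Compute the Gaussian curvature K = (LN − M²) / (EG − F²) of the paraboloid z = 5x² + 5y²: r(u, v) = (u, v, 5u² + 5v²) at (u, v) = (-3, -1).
K = 100/1002001

Coefficients of the first fundamental form: E = 100*u^2 + 1, F = 100*u*v, G = 100*v^2 + 1.
Coefficients of the second fundamental form: L = 10/sqrt(100*u^2 + 100*v^2 + 1), M = 0, N = 10/sqrt(100*u^2 + 100*v^2 + 1).
Assemble K = (LN − M²)/(EG − F²) = 100/(10000*u^4 + 20000*u^2*v^2 + 200*u^2 + 10000*v^4 + 200*v^2 + 1). At (u, v) = (-3, -1): K = 100/1002001.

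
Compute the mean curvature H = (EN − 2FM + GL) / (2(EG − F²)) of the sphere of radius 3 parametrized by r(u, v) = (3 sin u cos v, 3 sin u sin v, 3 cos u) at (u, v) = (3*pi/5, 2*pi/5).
H = -1/3

With E = 9, F = 0, G = 9*sin(u)^2, L = -3*sin(u)/Abs(sin(u)), M = 0, N = -3*sin(u)^3/Abs(sin(u)), assemble
  H = (EN − 2FM + GL) / (2(EG − F²)) = -sin(u)/(3*Abs(sin(u))).
At (u, v) = (3*pi/5, 2*pi/5): H = -1/3.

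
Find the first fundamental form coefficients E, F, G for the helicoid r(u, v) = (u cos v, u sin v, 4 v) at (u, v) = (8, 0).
E = 1;  F = 0;  G = 80

Partials: r_u = (cos(v), sin(v), 0), r_v = (-u*sin(v), u*cos(v), 4). As functions of (u, v):
  E = r_u · r_u = 1,
  F = r_u · r_v = 0,
  G = r_v · r_v = u^2 + 16.
Evaluating at (u, v) = (8, 0): E = 1, F = 0, G = 80.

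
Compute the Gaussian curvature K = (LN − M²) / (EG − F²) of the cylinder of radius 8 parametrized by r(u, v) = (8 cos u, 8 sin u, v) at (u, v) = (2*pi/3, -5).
K = 0

Coefficients of the first fundamental form: E = 64, F = 0, G = 1.
Coefficients of the second fundamental form: L = -8, M = 0, N = 0.
Assemble K = (LN − M²)/(EG − F²) = 0. At (u, v) = (2*pi/3, -5): K = 0.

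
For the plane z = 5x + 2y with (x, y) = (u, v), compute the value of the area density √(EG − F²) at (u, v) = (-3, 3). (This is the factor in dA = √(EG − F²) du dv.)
√(EG − F²)|_{(-3, 3)} = sqrt(30)

E = 26, F = 10, G = 5, so EG − F² = 30. Taking the positive square root: √(EG − F²) = sqrt(30). At (u, v) = (-3, 3): sqrt(30).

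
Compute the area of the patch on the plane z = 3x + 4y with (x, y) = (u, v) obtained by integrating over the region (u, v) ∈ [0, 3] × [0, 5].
Area = 15*sqrt(26)

Area = ∫∫ √(EG − F²) du dv with √(EG − F²) = sqrt(26). Integrating over [0, 3] × [0, 5] gives 15*sqrt(26).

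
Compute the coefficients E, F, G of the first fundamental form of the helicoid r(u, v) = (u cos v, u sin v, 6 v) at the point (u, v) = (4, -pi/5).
E = 1;  F = 0;  G = 52

Partials: r_u = (cos(v), sin(v), 0), r_v = (-u*sin(v), u*cos(v), 6). As functions of (u, v):
  E = r_u · r_u = 1,
  F = r_u · r_v = 0,
  G = r_v · r_v = u^2 + 36.
Evaluating at (u, v) = (4, -pi/5): E = 1, F = 0, G = 52.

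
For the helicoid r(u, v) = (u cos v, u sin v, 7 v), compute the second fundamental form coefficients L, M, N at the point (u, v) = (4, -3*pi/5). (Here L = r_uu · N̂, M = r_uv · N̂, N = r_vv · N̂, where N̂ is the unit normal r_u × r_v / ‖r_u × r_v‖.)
L = 0;  M = -7*sqrt(65)/65;  N = 0

Compute the unit normal N̂(u, v) = (7*sin(v)/sqrt(u^2 + 49), -7*cos(v)/sqrt(u^2 + 49), u/sqrt(u^2 + 49)), and the second partials r_uu, r_uv, r_vv. Take dot products:
  L(u, v) = r_uu · N̂ = 0,
  M(u, v) = r_uv · N̂ = -7/sqrt(u^2 + 49),
  N(u, v) = r_vv · N̂ = 0.
Evaluating at (u, v) = (4, -3*pi/5):
  L = 0, M = -7*sqrt(65)/65, N = 0.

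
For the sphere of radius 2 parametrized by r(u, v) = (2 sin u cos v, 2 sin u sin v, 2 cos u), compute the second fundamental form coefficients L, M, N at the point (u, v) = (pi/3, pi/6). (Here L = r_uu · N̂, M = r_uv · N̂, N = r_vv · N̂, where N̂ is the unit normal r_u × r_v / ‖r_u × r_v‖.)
L = -2;  M = 0;  N = -3/2

Compute the unit normal N̂(u, v) = (sin(u)^2*cos(v)/Abs(sin(u)), sin(u)^2*sin(v)/Abs(sin(u)), sin(2*u)/(2*Abs(sin(u)))), and the second partials r_uu, r_uv, r_vv. Take dot products:
  L(u, v) = r_uu · N̂ = -2*sin(u)/Abs(sin(u)),
  M(u, v) = r_uv · N̂ = 0,
  N(u, v) = r_vv · N̂ = -2*sin(u)^3/Abs(sin(u)).
Evaluating at (u, v) = (pi/3, pi/6):
  L = -2, M = 0, N = -3/2.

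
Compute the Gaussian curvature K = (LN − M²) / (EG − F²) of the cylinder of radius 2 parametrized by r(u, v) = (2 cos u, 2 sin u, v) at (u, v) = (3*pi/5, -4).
K = 0

Coefficients of the first fundamental form: E = 4, F = 0, G = 1.
Coefficients of the second fundamental form: L = -2, M = 0, N = 0.
Assemble K = (LN − M²)/(EG − F²) = 0. At (u, v) = (3*pi/5, -4): K = 0.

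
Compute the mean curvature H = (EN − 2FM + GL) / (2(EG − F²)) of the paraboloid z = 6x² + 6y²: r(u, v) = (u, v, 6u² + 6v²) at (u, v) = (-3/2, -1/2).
H = 2172/6859

With E = 144*u^2 + 1, F = 144*u*v, G = 144*v^2 + 1, L = 12/sqrt(144*u^2 + 144*v^2 + 1), M = 0, N = 12/sqrt(144*u^2 + 144*v^2 + 1), assemble
  H = (EN − 2FM + GL) / (2(EG − F²)) = 12*(72*u^2 + 72*v^2 + 1)/(144*u^2 + 144*v^2 + 1)^(3/2).
At (u, v) = (-3/2, -1/2): H = 2172/6859.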